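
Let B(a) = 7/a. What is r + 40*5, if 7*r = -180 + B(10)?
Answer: 12207/70 ≈ 174.39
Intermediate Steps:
r = -1793/70 (r = (-180 + 7/10)/7 = (⅐)*(-1793/10) = -1793/70 ≈ -25.614)
r + 40*5 = -1793/70 + 40*5 = -1793/70 + 200 = 12207/70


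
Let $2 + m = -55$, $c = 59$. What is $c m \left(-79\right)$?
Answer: $265677$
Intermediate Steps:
$m = -57$ ($m = -2 - 55 = -57$)
$c m \left(-79\right) = 59 \left(-57\right) \left(-79\right) = \left(-3363\right) \left(-79\right) = 265677$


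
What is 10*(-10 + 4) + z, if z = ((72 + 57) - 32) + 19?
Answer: 56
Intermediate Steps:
z = 116 (z = (129 - 32) + 19 = 97 + 19 = 116)
10*(-10 + 4) + z = 10*(-10 + 4) + 116 = 10*(-6) + 116 = -60 + 116 = 56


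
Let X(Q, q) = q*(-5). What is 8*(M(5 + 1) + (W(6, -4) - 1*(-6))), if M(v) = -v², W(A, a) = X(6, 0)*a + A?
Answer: -192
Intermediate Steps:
X(Q, q) = -5*q
W(A, a) = A (W(A, a) = (-5*0)*a + A = 0*a + A = 0 + A = A)
8*(M(5 + 1) + (W(6, -4) - 1*(-6))) = 8*(-(5 + 1)² + (6 - 1*(-6))) = 8*(-1*6² + (6 + 6)) = 8*(-1*36 + 12) = 8*(-36 + 12) = 8*(-24) = -192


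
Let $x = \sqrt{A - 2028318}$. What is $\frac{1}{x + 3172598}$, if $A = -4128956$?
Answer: $\frac{1586299}{5032692113439} - \frac{i \sqrt{6157274}}{10065384226878} \approx 3.152 \cdot 10^{-7} - 2.4653 \cdot 10^{-10} i$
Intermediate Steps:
$x = i \sqrt{6157274}$ ($x = \sqrt{-4128956 - 2028318} = \sqrt{-6157274} = i \sqrt{6157274} \approx 2481.4 i$)
$\frac{1}{x + 3172598} = \frac{1}{i \sqrt{6157274} + 3172598} = \frac{1}{3172598 + i \sqrt{6157274}}$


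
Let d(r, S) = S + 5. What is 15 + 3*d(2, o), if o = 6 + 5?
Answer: 63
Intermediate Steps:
o = 11
d(r, S) = 5 + S
15 + 3*d(2, o) = 15 + 3*(5 + 11) = 15 + 3*16 = 15 + 48 = 63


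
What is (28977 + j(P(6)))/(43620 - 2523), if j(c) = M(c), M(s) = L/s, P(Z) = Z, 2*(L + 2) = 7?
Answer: 115909/164388 ≈ 0.70509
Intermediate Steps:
L = 3/2 (L = -2 + (½)*7 = -2 + 7/2 = 3/2 ≈ 1.5000)
M(s) = 3/(2*s)
j(c) = 3/(2*c)
(28977 + j(P(6)))/(43620 - 2523) = (28977 + (3/2)/6)/(43620 - 2523) = (28977 + (3/2)*(⅙))/41097 = (28977 + ¼)*(1/41097) = (115909/4)*(1/41097) = 115909/164388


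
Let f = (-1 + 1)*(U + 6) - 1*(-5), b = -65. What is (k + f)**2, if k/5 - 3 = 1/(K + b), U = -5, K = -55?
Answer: 229441/576 ≈ 398.33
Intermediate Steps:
k = 359/24 (k = 15 + 5/(-55 - 65) = 15 + 5/(-120) = 15 + 5*(-1/120) = 15 - 1/24 = 359/24 ≈ 14.958)
f = 5 (f = (-1 + 1)*(-5 + 6) - 1*(-5) = 0*1 + 5 = 0 + 5 = 5)
(k + f)**2 = (359/24 + 5)**2 = (479/24)**2 = 229441/576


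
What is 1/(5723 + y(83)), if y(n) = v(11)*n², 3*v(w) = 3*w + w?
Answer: 3/320285 ≈ 9.3667e-6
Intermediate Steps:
v(w) = 4*w/3 (v(w) = (3*w + w)/3 = (4*w)/3 = 4*w/3)
y(n) = 44*n²/3 (y(n) = ((4/3)*11)*n² = 44*n²/3)
1/(5723 + y(83)) = 1/(5723 + (44/3)*83²) = 1/(5723 + (44/3)*6889) = 1/(5723 + 303116/3) = 1/(320285/3) = 3/320285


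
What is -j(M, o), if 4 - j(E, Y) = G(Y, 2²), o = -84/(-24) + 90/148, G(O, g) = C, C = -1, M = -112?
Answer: -5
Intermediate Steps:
G(O, g) = -1
o = 152/37 (o = -84*(-1/24) + 90*(1/148) = 7/2 + 45/74 = 152/37 ≈ 4.1081)
j(E, Y) = 5 (j(E, Y) = 4 - 1*(-1) = 4 + 1 = 5)
-j(M, o) = -1*5 = -5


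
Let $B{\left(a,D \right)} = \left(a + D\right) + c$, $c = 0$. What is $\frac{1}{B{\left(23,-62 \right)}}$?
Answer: $- \frac{1}{39} \approx -0.025641$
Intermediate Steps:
$B{\left(a,D \right)} = D + a$ ($B{\left(a,D \right)} = \left(a + D\right) + 0 = \left(D + a\right) + 0 = D + a$)
$\frac{1}{B{\left(23,-62 \right)}} = \frac{1}{-62 + 23} = \frac{1}{-39} = - \frac{1}{39}$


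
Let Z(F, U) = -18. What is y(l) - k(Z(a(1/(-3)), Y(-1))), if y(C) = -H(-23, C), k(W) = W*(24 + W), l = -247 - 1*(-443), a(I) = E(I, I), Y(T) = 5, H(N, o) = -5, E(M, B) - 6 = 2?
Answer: 113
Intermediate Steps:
E(M, B) = 8 (E(M, B) = 6 + 2 = 8)
a(I) = 8
l = 196 (l = -247 + 443 = 196)
y(C) = 5 (y(C) = -1*(-5) = 5)
y(l) - k(Z(a(1/(-3)), Y(-1))) = 5 - (-18)*(24 - 18) = 5 - (-18)*6 = 5 - 1*(-108) = 5 + 108 = 113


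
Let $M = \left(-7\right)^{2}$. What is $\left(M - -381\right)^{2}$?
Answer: $184900$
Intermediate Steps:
$M = 49$
$\left(M - -381\right)^{2} = \left(49 - -381\right)^{2} = \left(49 + \left(-90 + 471\right)\right)^{2} = \left(49 + 381\right)^{2} = 430^{2} = 184900$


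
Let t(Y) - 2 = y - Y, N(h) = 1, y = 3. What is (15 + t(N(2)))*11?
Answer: 209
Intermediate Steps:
t(Y) = 5 - Y (t(Y) = 2 + (3 - Y) = 5 - Y)
(15 + t(N(2)))*11 = (15 + (5 - 1*1))*11 = (15 + (5 - 1))*11 = (15 + 4)*11 = 19*11 = 209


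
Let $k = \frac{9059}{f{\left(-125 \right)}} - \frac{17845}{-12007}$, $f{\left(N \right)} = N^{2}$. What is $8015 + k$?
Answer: $\frac{1504076740163}{187609375} \approx 8017.1$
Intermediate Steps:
$k = \frac{387599538}{187609375}$ ($k = \frac{9059}{\left(-125\right)^{2}} - \frac{17845}{-12007} = \frac{9059}{15625} - - \frac{17845}{12007} = 9059 \cdot \frac{1}{15625} + \frac{17845}{12007} = \frac{9059}{15625} + \frac{17845}{12007} = \frac{387599538}{187609375} \approx 2.066$)
$8015 + k = 8015 + \frac{387599538}{187609375} = \frac{1504076740163}{187609375}$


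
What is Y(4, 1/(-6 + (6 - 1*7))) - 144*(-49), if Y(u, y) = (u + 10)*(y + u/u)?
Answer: 7068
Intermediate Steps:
Y(u, y) = (1 + y)*(10 + u) (Y(u, y) = (10 + u)*(y + 1) = (10 + u)*(1 + y) = (1 + y)*(10 + u))
Y(4, 1/(-6 + (6 - 1*7))) - 144*(-49) = (10 + 4 + 10/(-6 + (6 - 1*7)) + 4/(-6 + (6 - 1*7))) - 144*(-49) = (10 + 4 + 10/(-6 + (6 - 7)) + 4/(-6 + (6 - 7))) + 7056 = (10 + 4 + 10/(-6 - 1) + 4/(-6 - 1)) + 7056 = (10 + 4 + 10/(-7) + 4/(-7)) + 7056 = (10 + 4 + 10*(-⅐) + 4*(-⅐)) + 7056 = (10 + 4 - 10/7 - 4/7) + 7056 = 12 + 7056 = 7068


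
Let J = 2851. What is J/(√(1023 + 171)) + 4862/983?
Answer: 4862/983 + 2851*√1194/1194 ≈ 87.454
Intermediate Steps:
J/(√(1023 + 171)) + 4862/983 = 2851/(√(1023 + 171)) + 4862/983 = 2851/(√1194) + 4862*(1/983) = 2851*(√1194/1194) + 4862/983 = 2851*√1194/1194 + 4862/983 = 4862/983 + 2851*√1194/1194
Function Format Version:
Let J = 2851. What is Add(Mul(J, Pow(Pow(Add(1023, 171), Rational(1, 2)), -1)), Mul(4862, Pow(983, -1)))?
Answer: Add(Rational(4862, 983), Mul(Rational(2851, 1194), Pow(1194, Rational(1, 2)))) ≈ 87.454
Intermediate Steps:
Add(Mul(J, Pow(Pow(Add(1023, 171), Rational(1, 2)), -1)), Mul(4862, Pow(983, -1))) = Add(Mul(2851, Pow(Pow(Add(1023, 171), Rational(1, 2)), -1)), Mul(4862, Pow(983, -1))) = Add(Mul(2851, Pow(Pow(1194, Rational(1, 2)), -1)), Mul(4862, Rational(1, 983))) = Add(Mul(2851, Mul(Rational(1, 1194), Pow(1194, Rational(1, 2)))), Rational(4862, 983)) = Add(Mul(Rational(2851, 1194), Pow(1194, Rational(1, 2))), Rational(4862, 983)) = Add(Rational(4862, 983), Mul(Rational(2851, 1194), Pow(1194, Rational(1, 2))))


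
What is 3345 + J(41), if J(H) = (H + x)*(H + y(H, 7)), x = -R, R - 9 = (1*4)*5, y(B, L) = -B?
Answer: 3345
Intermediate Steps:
R = 29 (R = 9 + (1*4)*5 = 9 + 4*5 = 9 + 20 = 29)
x = -29 (x = -1*29 = -29)
J(H) = 0 (J(H) = (H - 29)*(H - H) = (-29 + H)*0 = 0)
3345 + J(41) = 3345 + 0 = 3345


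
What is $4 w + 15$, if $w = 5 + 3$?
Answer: $47$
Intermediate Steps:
$w = 8$
$4 w + 15 = 4 \cdot 8 + 15 = 32 + 15 = 47$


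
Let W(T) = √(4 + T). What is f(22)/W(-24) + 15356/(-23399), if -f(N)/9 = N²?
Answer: -15356/23399 + 2178*I*√5/5 ≈ -0.65627 + 974.03*I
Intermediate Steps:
f(N) = -9*N²
f(22)/W(-24) + 15356/(-23399) = (-9*22²)/(√(4 - 24)) + 15356/(-23399) = (-9*484)/(√(-20)) + 15356*(-1/23399) = -4356*(-I*√5/10) - 15356/23399 = -(-2178)*I*√5/5 - 15356/23399 = 2178*I*√5/5 - 15356/23399 = -15356/23399 + 2178*I*√5/5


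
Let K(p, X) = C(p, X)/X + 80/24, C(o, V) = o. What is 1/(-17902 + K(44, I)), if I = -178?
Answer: -267/4779010 ≈ -5.5869e-5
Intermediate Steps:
K(p, X) = 10/3 + p/X (K(p, X) = p/X + 80/24 = p/X + 80*(1/24) = p/X + 10/3 = 10/3 + p/X)
1/(-17902 + K(44, I)) = 1/(-17902 + (10/3 + 44/(-178))) = 1/(-17902 + (10/3 + 44*(-1/178))) = 1/(-17902 + (10/3 - 22/89)) = 1/(-17902 + 824/267) = 1/(-4779010/267) = -267/4779010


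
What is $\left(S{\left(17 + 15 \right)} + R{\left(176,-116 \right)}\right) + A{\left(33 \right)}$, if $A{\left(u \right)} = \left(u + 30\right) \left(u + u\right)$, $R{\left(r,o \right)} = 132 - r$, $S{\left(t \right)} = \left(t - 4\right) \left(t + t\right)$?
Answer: $5906$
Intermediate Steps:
$S{\left(t \right)} = 2 t \left(-4 + t\right)$ ($S{\left(t \right)} = \left(t - 4\right) 2 t = \left(-4 + t\right) 2 t = 2 t \left(-4 + t\right)$)
$A{\left(u \right)} = 2 u \left(30 + u\right)$ ($A{\left(u \right)} = \left(30 + u\right) 2 u = 2 u \left(30 + u\right)$)
$\left(S{\left(17 + 15 \right)} + R{\left(176,-116 \right)}\right) + A{\left(33 \right)} = \left(2 \left(17 + 15\right) \left(-4 + \left(17 + 15\right)\right) + \left(132 - 176\right)\right) + 2 \cdot 33 \left(30 + 33\right) = \left(2 \cdot 32 \left(-4 + 32\right) + \left(132 - 176\right)\right) + 2 \cdot 33 \cdot 63 = \left(2 \cdot 32 \cdot 28 - 44\right) + 4158 = \left(1792 - 44\right) + 4158 = 1748 + 4158 = 5906$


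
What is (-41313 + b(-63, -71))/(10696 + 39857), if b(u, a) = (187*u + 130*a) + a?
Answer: -62395/50553 ≈ -1.2342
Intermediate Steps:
b(u, a) = 131*a + 187*u (b(u, a) = (130*a + 187*u) + a = 131*a + 187*u)
(-41313 + b(-63, -71))/(10696 + 39857) = (-41313 + (131*(-71) + 187*(-63)))/(10696 + 39857) = (-41313 + (-9301 - 11781))/50553 = (-41313 - 21082)*(1/50553) = -62395*1/50553 = -62395/50553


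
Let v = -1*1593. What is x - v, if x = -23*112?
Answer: -983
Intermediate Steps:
v = -1593
x = -2576
x - v = -2576 - 1*(-1593) = -2576 + 1593 = -983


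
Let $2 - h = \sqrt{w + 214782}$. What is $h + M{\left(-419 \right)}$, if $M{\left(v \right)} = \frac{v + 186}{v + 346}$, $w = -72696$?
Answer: $\frac{379}{73} - \sqrt{142086} \approx -371.75$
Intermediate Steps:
$h = 2 - \sqrt{142086}$ ($h = 2 - \sqrt{-72696 + 214782} = 2 - \sqrt{142086} \approx -374.94$)
$M{\left(v \right)} = \frac{186 + v}{346 + v}$
$h + M{\left(-419 \right)} = \left(2 - \sqrt{142086}\right) + \frac{186 - 419}{346 - 419} = \left(2 - \sqrt{142086}\right) + \frac{1}{-73} \left(-233\right) = \left(2 - \sqrt{142086}\right) - - \frac{233}{73} = \left(2 - \sqrt{142086}\right) + \frac{233}{73} = \frac{379}{73} - \sqrt{142086}$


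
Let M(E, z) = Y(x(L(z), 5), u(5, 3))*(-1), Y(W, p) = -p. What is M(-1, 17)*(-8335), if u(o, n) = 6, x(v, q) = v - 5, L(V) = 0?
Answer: -50010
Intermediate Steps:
x(v, q) = -5 + v
M(E, z) = 6 (M(E, z) = -1*6*(-1) = -6*(-1) = 6)
M(-1, 17)*(-8335) = 6*(-8335) = -50010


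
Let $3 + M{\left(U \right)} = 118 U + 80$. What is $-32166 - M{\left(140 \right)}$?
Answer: $-48763$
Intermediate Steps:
$M{\left(U \right)} = 77 + 118 U$ ($M{\left(U \right)} = -3 + \left(118 U + 80\right) = -3 + \left(80 + 118 U\right) = 77 + 118 U$)
$-32166 - M{\left(140 \right)} = -32166 - \left(77 + 118 \cdot 140\right) = -32166 - \left(77 + 16520\right) = -32166 - 16597 = -48763$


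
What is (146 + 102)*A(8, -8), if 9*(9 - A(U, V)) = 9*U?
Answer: 248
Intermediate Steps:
A(U, V) = 9 - U
(146 + 102)*A(8, -8) = (146 + 102)*(9 - 1*8) = 248*(9 - 8) = 248*1 = 248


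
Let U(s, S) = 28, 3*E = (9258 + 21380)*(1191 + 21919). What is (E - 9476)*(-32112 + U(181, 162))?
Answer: -22715977387168/3 ≈ -7.5720e+12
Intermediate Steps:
E = 708044180/3 (E = ((9258 + 21380)*(1191 + 21919))/3 = (30638*23110)/3 = (1/3)*708044180 = 708044180/3 ≈ 2.3601e+8)
(E - 9476)*(-32112 + U(181, 162)) = (708044180/3 - 9476)*(-32112 + 28) = (708015752/3)*(-32084) = -22715977387168/3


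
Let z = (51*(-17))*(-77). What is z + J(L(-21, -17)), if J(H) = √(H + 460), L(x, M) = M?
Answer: 66759 + √443 ≈ 66780.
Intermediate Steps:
J(H) = √(460 + H)
z = 66759 (z = -867*(-77) = 66759)
z + J(L(-21, -17)) = 66759 + √(460 - 17) = 66759 + √443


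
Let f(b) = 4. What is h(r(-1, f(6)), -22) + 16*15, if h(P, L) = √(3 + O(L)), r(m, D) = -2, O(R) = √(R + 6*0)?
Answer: 240 + √(3 + I*√22) ≈ 242.07 + 1.1331*I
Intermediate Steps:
O(R) = √R (O(R) = √(R + 0) = √R)
h(P, L) = √(3 + √L)
h(r(-1, f(6)), -22) + 16*15 = √(3 + √(-22)) + 16*15 = √(3 + I*√22) + 240 = 240 + √(3 + I*√22)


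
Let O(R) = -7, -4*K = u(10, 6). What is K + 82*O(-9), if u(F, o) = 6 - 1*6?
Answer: -574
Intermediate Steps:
u(F, o) = 0 (u(F, o) = 6 - 6 = 0)
K = 0 (K = -¼*0 = 0)
K + 82*O(-9) = 0 + 82*(-7) = 0 - 574 = -574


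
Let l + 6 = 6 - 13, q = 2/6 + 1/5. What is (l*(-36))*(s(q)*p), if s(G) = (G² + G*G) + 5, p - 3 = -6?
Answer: -195468/25 ≈ -7818.7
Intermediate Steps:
p = -3 (p = 3 - 6 = -3)
q = 8/15 (q = 2*(⅙) + 1*(⅕) = ⅓ + ⅕ = 8/15 ≈ 0.53333)
l = -13 (l = -6 + (6 - 13) = -6 - 7 = -13)
s(G) = 5 + 2*G² (s(G) = (G² + G²) + 5 = 2*G² + 5 = 5 + 2*G²)
(l*(-36))*(s(q)*p) = (-13*(-36))*((5 + 2*(8/15)²)*(-3)) = 468*((5 + 2*(64/225))*(-3)) = 468*((5 + 128/225)*(-3)) = 468*((1253/225)*(-3)) = 468*(-1253/75) = -195468/25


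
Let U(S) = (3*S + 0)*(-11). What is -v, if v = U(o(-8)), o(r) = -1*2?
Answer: -66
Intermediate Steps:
o(r) = -2
U(S) = -33*S (U(S) = (3*S)*(-11) = -33*S)
v = 66 (v = -33*(-2) = 66)
-v = -1*66 = -66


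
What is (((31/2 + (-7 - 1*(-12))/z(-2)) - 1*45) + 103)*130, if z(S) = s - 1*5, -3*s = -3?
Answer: 18785/2 ≈ 9392.5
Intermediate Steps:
s = 1 (s = -⅓*(-3) = 1)
z(S) = -4 (z(S) = 1 - 1*5 = 1 - 5 = -4)
(((31/2 + (-7 - 1*(-12))/z(-2)) - 1*45) + 103)*130 = (((31/2 + (-7 - 1*(-12))/(-4)) - 1*45) + 103)*130 = (((31*(½) + (-7 + 12)*(-¼)) - 45) + 103)*130 = (((31/2 + 5*(-¼)) - 45) + 103)*130 = (((31/2 - 5/4) - 45) + 103)*130 = ((57/4 - 45) + 103)*130 = (-123/4 + 103)*130 = (289/4)*130 = 18785/2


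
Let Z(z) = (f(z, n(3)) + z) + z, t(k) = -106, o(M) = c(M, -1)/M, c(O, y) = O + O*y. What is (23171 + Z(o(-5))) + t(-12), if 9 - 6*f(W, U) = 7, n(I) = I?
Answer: 69196/3 ≈ 23065.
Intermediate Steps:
o(M) = 0 (o(M) = (M*(1 - 1))/M = (M*0)/M = 0/M = 0)
f(W, U) = ⅓ (f(W, U) = 3/2 - ⅙*7 = 3/2 - 7/6 = ⅓)
Z(z) = ⅓ + 2*z (Z(z) = (⅓ + z) + z = ⅓ + 2*z)
(23171 + Z(o(-5))) + t(-12) = (23171 + (⅓ + 2*0)) - 106 = (23171 + (⅓ + 0)) - 106 = (23171 + ⅓) - 106 = 69514/3 - 106 = 69196/3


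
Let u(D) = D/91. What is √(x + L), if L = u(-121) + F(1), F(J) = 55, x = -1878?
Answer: 3*I*√1678586/91 ≈ 42.712*I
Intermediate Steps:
u(D) = D/91 (u(D) = D*(1/91) = D/91)
L = 4884/91 (L = (1/91)*(-121) + 55 = -121/91 + 55 = 4884/91 ≈ 53.670)
√(x + L) = √(-1878 + 4884/91) = √(-166014/91) = 3*I*√1678586/91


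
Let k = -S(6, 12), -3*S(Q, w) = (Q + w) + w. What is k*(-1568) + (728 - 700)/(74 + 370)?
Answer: -1740473/111 ≈ -15680.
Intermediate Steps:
S(Q, w) = -2*w/3 - Q/3 (S(Q, w) = -((Q + w) + w)/3 = -(Q + 2*w)/3 = -2*w/3 - Q/3)
k = 10 (k = -(-⅔*12 - ⅓*6) = -(-8 - 2) = -1*(-10) = 10)
k*(-1568) + (728 - 700)/(74 + 370) = 10*(-1568) + (728 - 700)/(74 + 370) = -15680 + 28/444 = -15680 + 28*(1/444) = -15680 + 7/111 = -1740473/111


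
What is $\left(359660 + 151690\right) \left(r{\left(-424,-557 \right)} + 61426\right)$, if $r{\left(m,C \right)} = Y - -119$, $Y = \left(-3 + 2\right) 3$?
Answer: $31469501700$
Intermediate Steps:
$Y = -3$ ($Y = \left(-1\right) 3 = -3$)
$r{\left(m,C \right)} = 116$ ($r{\left(m,C \right)} = -3 - -119 = -3 + 119 = 116$)
$\left(359660 + 151690\right) \left(r{\left(-424,-557 \right)} + 61426\right) = \left(359660 + 151690\right) \left(116 + 61426\right) = 511350 \cdot 61542 = 31469501700$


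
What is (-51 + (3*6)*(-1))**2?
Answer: 4761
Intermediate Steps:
(-51 + (3*6)*(-1))**2 = (-51 + 18*(-1))**2 = (-51 - 18)**2 = (-69)**2 = 4761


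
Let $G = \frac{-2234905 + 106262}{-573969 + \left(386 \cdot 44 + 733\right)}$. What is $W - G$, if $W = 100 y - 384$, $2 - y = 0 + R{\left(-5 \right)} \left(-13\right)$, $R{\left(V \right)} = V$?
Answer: $- \frac{3720117011}{556252} \approx -6687.8$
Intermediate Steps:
$y = -63$ ($y = 2 - \left(0 - -65\right) = 2 - \left(0 + 65\right) = 2 - 65 = -63$)
$G = \frac{2128643}{556252}$ ($G = - \frac{2128643}{-573969 + \left(16984 + 733\right)} = - \frac{2128643}{-573969 + 17717} = - \frac{2128643}{-556252} = \left(-2128643\right) \left(- \frac{1}{556252}\right) = \frac{2128643}{556252} \approx 3.8268$)
$W = -6684$ ($W = 100 \left(-63\right) - 384 = -6300 - 384 = -6684$)
$W - G = -6684 - \frac{2128643}{556252} = - \frac{3720117011}{556252}$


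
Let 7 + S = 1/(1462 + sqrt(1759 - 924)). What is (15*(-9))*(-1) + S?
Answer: 273487414/2136609 - sqrt(835)/2136609 ≈ 128.00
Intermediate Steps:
S = -7 + 1/(1462 + sqrt(835)) (S = -7 + 1/(1462 + sqrt(1759 - 924)) = -7 + 1/(1462 + sqrt(835)) ≈ -6.9993)
(15*(-9))*(-1) + S = (15*(-9))*(-1) + (-14954801/2136609 - sqrt(835)/2136609) = -135*(-1) + (-14954801/2136609 - sqrt(835)/2136609) = 135 + (-14954801/2136609 - sqrt(835)/2136609) = 273487414/2136609 - sqrt(835)/2136609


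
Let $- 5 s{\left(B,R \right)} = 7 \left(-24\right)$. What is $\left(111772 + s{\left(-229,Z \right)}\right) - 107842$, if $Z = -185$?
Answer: $\frac{19818}{5} \approx 3963.6$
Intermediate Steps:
$s{\left(B,R \right)} = \frac{168}{5}$ ($s{\left(B,R \right)} = - \frac{7 \left(-24\right)}{5} = \left(- \frac{1}{5}\right) \left(-168\right) = \frac{168}{5}$)
$\left(111772 + s{\left(-229,Z \right)}\right) - 107842 = \left(111772 + \frac{168}{5}\right) - 107842 = \frac{559028}{5} - 107842 = \frac{19818}{5}$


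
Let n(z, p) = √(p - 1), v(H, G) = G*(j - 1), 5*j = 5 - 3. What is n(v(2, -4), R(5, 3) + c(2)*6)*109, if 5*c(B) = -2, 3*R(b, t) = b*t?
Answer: 218*√10/5 ≈ 137.88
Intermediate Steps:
j = ⅖ (j = (5 - 3)/5 = (⅕)*2 = ⅖ ≈ 0.40000)
R(b, t) = b*t/3 (R(b, t) = (b*t)/3 = b*t/3)
c(B) = -⅖ (c(B) = (⅕)*(-2) = -⅖)
v(H, G) = -3*G/5 (v(H, G) = G*(⅖ - 1) = G*(-⅗) = -3*G/5)
n(z, p) = √(-1 + p)
n(v(2, -4), R(5, 3) + c(2)*6)*109 = √(-1 + ((⅓)*5*3 - ⅖*6))*109 = √(-1 + (5 - 12/5))*109 = √(-1 + 13/5)*109 = √(8/5)*109 = (2*√10/5)*109 = 218*√10/5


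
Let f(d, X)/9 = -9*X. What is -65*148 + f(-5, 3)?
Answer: -9863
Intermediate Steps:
f(d, X) = -81*X (f(d, X) = 9*(-9*X) = -81*X)
-65*148 + f(-5, 3) = -65*148 - 81*3 = -9620 - 243 = -9863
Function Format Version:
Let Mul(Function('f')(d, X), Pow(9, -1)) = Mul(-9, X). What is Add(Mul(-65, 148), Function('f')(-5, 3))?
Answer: -9863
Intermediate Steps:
Function('f')(d, X) = Mul(-81, X) (Function('f')(d, X) = Mul(9, Mul(-9, X)) = Mul(-81, X))
Add(Mul(-65, 148), Function('f')(-5, 3)) = Add(Mul(-65, 148), Mul(-81, 3)) = Add(-9620, -243) = -9863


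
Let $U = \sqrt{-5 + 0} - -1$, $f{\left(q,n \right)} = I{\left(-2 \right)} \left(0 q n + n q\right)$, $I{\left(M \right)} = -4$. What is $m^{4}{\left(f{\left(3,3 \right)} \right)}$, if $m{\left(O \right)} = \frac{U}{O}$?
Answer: $\frac{\left(1 + i \sqrt{5}\right)^{4}}{1679616} \approx -2.3815 \cdot 10^{-6} - 2.1301 \cdot 10^{-5} i$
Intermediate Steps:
$f{\left(q,n \right)} = - 4 n q$ ($f{\left(q,n \right)} = - 4 \left(0 q n + n q\right) = - 4 \left(0 n + n q\right) = - 4 \left(0 + n q\right) = - 4 n q$)
$U = 1 + i \sqrt{5}$ ($U = \sqrt{-5} + 1 = i \sqrt{5} + 1 = 1 + i \sqrt{5} \approx 1.0 + 2.2361 i$)
$m{\left(O \right)} = \frac{1 + i \sqrt{5}}{O}$
$m^{4}{\left(f{\left(3,3 \right)} \right)} = \left(\frac{1 + i \sqrt{5}}{\left(-4\right) 3 \cdot 3}\right)^{4} = \left(\frac{1 + i \sqrt{5}}{-36}\right)^{4} = \left(- \frac{1 + i \sqrt{5}}{36}\right)^{4} = \left(- \frac{1}{36} - \frac{i \sqrt{5}}{36}\right)^{4}$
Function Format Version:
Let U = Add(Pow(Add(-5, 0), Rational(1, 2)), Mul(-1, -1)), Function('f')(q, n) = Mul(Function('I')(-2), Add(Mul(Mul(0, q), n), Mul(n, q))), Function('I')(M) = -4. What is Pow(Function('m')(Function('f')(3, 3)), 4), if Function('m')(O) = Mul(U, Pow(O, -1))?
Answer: Mul(Rational(1, 1679616), Pow(Add(1, Mul(I, Pow(5, Rational(1, 2)))), 4)) ≈ Add(-2.3815e-6, Mul(-2.1301e-5, I))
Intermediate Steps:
Function('f')(q, n) = Mul(-4, n, q) (Function('f')(q, n) = Mul(-4, Add(Mul(Mul(0, q), n), Mul(n, q))) = Mul(-4, Add(Mul(0, n), Mul(n, q))) = Mul(-4, Add(0, Mul(n, q))) = Mul(-4, Mul(n, q)) = Mul(-4, n, q))
U = Add(1, Mul(I, Pow(5, Rational(1, 2)))) (U = Add(Pow(-5, Rational(1, 2)), 1) = Add(Mul(I, Pow(5, Rational(1, 2))), 1) = Add(1, Mul(I, Pow(5, Rational(1, 2)))) ≈ Add(1.0000, Mul(2.2361, I)))
Function('m')(O) = Mul(Pow(O, -1), Add(1, Mul(I, Pow(5, Rational(1, 2))))) (Function('m')(O) = Mul(Add(1, Mul(I, Pow(5, Rational(1, 2)))), Pow(O, -1)) = Mul(Pow(O, -1), Add(1, Mul(I, Pow(5, Rational(1, 2))))))
Pow(Function('m')(Function('f')(3, 3)), 4) = Pow(Mul(Pow(Mul(-4, 3, 3), -1), Add(1, Mul(I, Pow(5, Rational(1, 2))))), 4) = Pow(Mul(Pow(-36, -1), Add(1, Mul(I, Pow(5, Rational(1, 2))))), 4) = Pow(Mul(Rational(-1, 36), Add(1, Mul(I, Pow(5, Rational(1, 2))))), 4) = Pow(Add(Rational(-1, 36), Mul(Rational(-1, 36), I, Pow(5, Rational(1, 2)))), 4)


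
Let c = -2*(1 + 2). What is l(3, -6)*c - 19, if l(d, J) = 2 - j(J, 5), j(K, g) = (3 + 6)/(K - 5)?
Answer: -395/11 ≈ -35.909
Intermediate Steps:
j(K, g) = 9/(-5 + K)
l(d, J) = 2 - 9/(-5 + J)
c = -6 (c = -2*3 = -6)
l(3, -6)*c - 19 = ((-19 + 2*(-6))/(-5 - 6))*(-6) - 19 = ((-19 - 12)/(-11))*(-6) - 19 = -1/11*(-31)*(-6) - 19 = (31/11)*(-6) - 19 = -186/11 - 19 = -395/11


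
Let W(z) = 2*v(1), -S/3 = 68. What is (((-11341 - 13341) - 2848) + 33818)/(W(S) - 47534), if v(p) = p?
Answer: -524/3961 ≈ -0.13229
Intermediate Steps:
S = -204 (S = -3*68 = -204)
W(z) = 2 (W(z) = 2*1 = 2)
(((-11341 - 13341) - 2848) + 33818)/(W(S) - 47534) = (((-11341 - 13341) - 2848) + 33818)/(2 - 47534) = ((-24682 - 2848) + 33818)/(-47532) = (-27530 + 33818)*(-1/47532) = 6288*(-1/47532) = -524/3961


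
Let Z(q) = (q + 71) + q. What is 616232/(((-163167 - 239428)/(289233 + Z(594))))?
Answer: -179010466144/402595 ≈ -4.4464e+5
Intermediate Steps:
Z(q) = 71 + 2*q (Z(q) = (71 + q) + q = 71 + 2*q)
616232/(((-163167 - 239428)/(289233 + Z(594)))) = 616232/(((-163167 - 239428)/(289233 + (71 + 2*594)))) = 616232/((-402595/(289233 + (71 + 1188)))) = 616232/((-402595/(289233 + 1259))) = 616232/((-402595/290492)) = 616232/((-402595*1/290492)) = 616232/(-402595/290492) = 616232*(-290492/402595) = -179010466144/402595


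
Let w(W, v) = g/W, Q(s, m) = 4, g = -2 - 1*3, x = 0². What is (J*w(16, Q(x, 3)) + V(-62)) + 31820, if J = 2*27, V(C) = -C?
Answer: 254921/8 ≈ 31865.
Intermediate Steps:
x = 0
g = -5 (g = -2 - 3 = -5)
w(W, v) = -5/W
J = 54
(J*w(16, Q(x, 3)) + V(-62)) + 31820 = (54*(-5/16) - 1*(-62)) + 31820 = (54*(-5*1/16) + 62) + 31820 = (54*(-5/16) + 62) + 31820 = (-135/8 + 62) + 31820 = 361/8 + 31820 = 254921/8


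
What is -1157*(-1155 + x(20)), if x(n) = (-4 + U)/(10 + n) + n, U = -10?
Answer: 19706024/15 ≈ 1.3137e+6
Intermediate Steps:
x(n) = n - 14/(10 + n) (x(n) = (-4 - 10)/(10 + n) + n = -14/(10 + n) + n = n - 14/(10 + n))
-1157*(-1155 + x(20)) = -1157*(-1155 + (-14 + 20² + 10*20)/(10 + 20)) = -1157*(-1155 + (-14 + 400 + 200)/30) = -1157*(-1155 + (1/30)*586) = -1157*(-1155 + 293/15) = -1157*(-17032/15) = 19706024/15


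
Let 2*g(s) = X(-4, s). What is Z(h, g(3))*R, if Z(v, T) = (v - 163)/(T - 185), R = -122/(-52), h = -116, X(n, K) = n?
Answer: 17019/4862 ≈ 3.5004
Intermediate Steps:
g(s) = -2 (g(s) = (½)*(-4) = -2)
R = 61/26 (R = -122*(-1/52) = 61/26 ≈ 2.3462)
Z(v, T) = (-163 + v)/(-185 + T)
Z(h, g(3))*R = ((-163 - 116)/(-185 - 2))*(61/26) = (-279/(-187))*(61/26) = -1/187*(-279)*(61/26) = (279/187)*(61/26) = 17019/4862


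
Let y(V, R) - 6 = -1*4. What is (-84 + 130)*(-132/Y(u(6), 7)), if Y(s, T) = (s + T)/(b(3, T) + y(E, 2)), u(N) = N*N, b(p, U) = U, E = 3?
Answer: -54648/43 ≈ -1270.9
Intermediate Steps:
y(V, R) = 2 (y(V, R) = 6 - 1*4 = 6 - 4 = 2)
u(N) = N**2
Y(s, T) = (T + s)/(2 + T) (Y(s, T) = (s + T)/(T + 2) = (T + s)/(2 + T))
(-84 + 130)*(-132/Y(u(6), 7)) = (-84 + 130)*(-132*(2 + 7)/(7 + 6**2)) = 46*(-132*9/(7 + 36)) = 46*(-132/((1/9)*43)) = 46*(-132/43/9) = 46*(-132*9/43) = 46*(-1188/43) = -54648/43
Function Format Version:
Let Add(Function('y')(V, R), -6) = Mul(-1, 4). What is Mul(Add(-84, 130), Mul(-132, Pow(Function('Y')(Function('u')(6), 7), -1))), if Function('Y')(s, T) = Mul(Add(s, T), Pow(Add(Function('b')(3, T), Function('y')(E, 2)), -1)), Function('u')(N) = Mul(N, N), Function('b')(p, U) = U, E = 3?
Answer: Rational(-54648, 43) ≈ -1270.9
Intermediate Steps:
Function('y')(V, R) = 2 (Function('y')(V, R) = Add(6, Mul(-1, 4)) = Add(6, -4) = 2)
Function('u')(N) = Pow(N, 2)
Function('Y')(s, T) = Mul(Pow(Add(2, T), -1), Add(T, s)) (Function('Y')(s, T) = Mul(Add(s, T), Pow(Add(T, 2), -1)) = Mul(Add(T, s), Pow(Add(2, T), -1)) = Mul(Pow(Add(2, T), -1), Add(T, s)))
Mul(Add(-84, 130), Mul(-132, Pow(Function('Y')(Function('u')(6), 7), -1))) = Mul(Add(-84, 130), Mul(-132, Pow(Mul(Pow(Add(2, 7), -1), Add(7, Pow(6, 2))), -1))) = Mul(46, Mul(-132, Pow(Mul(Pow(9, -1), Add(7, 36)), -1))) = Mul(46, Mul(-132, Pow(Mul(Rational(1, 9), 43), -1))) = Mul(46, Mul(-132, Pow(Rational(43, 9), -1))) = Mul(46, Mul(-132, Rational(9, 43))) = Mul(46, Rational(-1188, 43)) = Rational(-54648, 43)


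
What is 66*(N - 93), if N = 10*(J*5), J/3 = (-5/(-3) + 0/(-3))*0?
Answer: -6138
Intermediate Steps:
J = 0 (J = 3*((-5/(-3) + 0/(-3))*0) = 3*((-5*(-⅓) + 0*(-⅓))*0) = 3*((5/3 + 0)*0) = 3*((5/3)*0) = 3*0 = 0)
N = 0 (N = 10*(0*5) = 10*0 = 0)
66*(N - 93) = 66*(0 - 93) = 66*(-93) = -6138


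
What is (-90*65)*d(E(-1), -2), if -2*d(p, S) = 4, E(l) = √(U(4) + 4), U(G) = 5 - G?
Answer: 11700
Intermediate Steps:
E(l) = √5 (E(l) = √((5 - 1*4) + 4) = √((5 - 4) + 4) = √(1 + 4) = √5)
d(p, S) = -2 (d(p, S) = -½*4 = -2)
(-90*65)*d(E(-1), -2) = -90*65*(-2) = -5850*(-2) = 11700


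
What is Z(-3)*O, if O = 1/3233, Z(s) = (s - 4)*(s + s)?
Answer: 42/3233 ≈ 0.012991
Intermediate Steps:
Z(s) = 2*s*(-4 + s) (Z(s) = (-4 + s)*(2*s) = 2*s*(-4 + s))
O = 1/3233 ≈ 0.00030931
Z(-3)*O = (2*(-3)*(-4 - 3))*(1/3233) = (2*(-3)*(-7))*(1/3233) = 42*(1/3233) = 42/3233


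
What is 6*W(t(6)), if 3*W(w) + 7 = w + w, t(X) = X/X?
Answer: -10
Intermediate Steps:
t(X) = 1
W(w) = -7/3 + 2*w/3 (W(w) = -7/3 + (w + w)/3 = -7/3 + (2*w)/3 = -7/3 + 2*w/3)
6*W(t(6)) = 6*(-7/3 + (2/3)*1) = 6*(-7/3 + 2/3) = 6*(-5/3) = -10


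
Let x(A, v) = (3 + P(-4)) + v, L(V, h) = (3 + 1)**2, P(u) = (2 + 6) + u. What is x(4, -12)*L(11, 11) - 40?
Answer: -120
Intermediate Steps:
P(u) = 8 + u
L(V, h) = 16 (L(V, h) = 4**2 = 16)
x(A, v) = 7 + v (x(A, v) = (3 + (8 - 4)) + v = (3 + 4) + v = 7 + v)
x(4, -12)*L(11, 11) - 40 = (7 - 12)*16 - 40 = -5*16 - 40 = -80 - 40 = -120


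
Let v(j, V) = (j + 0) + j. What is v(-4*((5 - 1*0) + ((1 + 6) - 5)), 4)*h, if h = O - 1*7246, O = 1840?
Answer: 302736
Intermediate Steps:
h = -5406 (h = 1840 - 1*7246 = 1840 - 7246 = -5406)
v(j, V) = 2*j (v(j, V) = j + j = 2*j)
v(-4*((5 - 1*0) + ((1 + 6) - 5)), 4)*h = (2*(-4*((5 - 1*0) + ((1 + 6) - 5))))*(-5406) = (2*(-4*((5 + 0) + (7 - 5))))*(-5406) = (2*(-4*(5 + 2)))*(-5406) = (2*(-4*7))*(-5406) = (2*(-28))*(-5406) = -56*(-5406) = 302736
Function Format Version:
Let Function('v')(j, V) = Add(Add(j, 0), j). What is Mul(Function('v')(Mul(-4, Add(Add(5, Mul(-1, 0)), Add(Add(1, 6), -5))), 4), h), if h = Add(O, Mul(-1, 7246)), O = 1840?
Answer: 302736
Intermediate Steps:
h = -5406 (h = Add(1840, Mul(-1, 7246)) = Add(1840, -7246) = -5406)
Function('v')(j, V) = Mul(2, j) (Function('v')(j, V) = Add(j, j) = Mul(2, j))
Mul(Function('v')(Mul(-4, Add(Add(5, Mul(-1, 0)), Add(Add(1, 6), -5))), 4), h) = Mul(Mul(2, Mul(-4, Add(Add(5, Mul(-1, 0)), Add(Add(1, 6), -5)))), -5406) = Mul(Mul(2, Mul(-4, Add(Add(5, 0), Add(7, -5)))), -5406) = Mul(Mul(2, Mul(-4, Add(5, 2))), -5406) = Mul(Mul(2, Mul(-4, 7)), -5406) = Mul(Mul(2, -28), -5406) = Mul(-56, -5406) = 302736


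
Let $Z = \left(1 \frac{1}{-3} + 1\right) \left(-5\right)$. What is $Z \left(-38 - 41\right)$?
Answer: $\frac{790}{3} \approx 263.33$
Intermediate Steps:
$Z = - \frac{10}{3}$ ($Z = \left(1 \left(- \frac{1}{3}\right) + 1\right) \left(-5\right) = \left(- \frac{1}{3} + 1\right) \left(-5\right) = \frac{2}{3} \left(-5\right) = - \frac{10}{3} \approx -3.3333$)
$Z \left(-38 - 41\right) = - \frac{10 \left(-38 - 41\right)}{3} = \left(- \frac{10}{3}\right) \left(-79\right) = \frac{790}{3}$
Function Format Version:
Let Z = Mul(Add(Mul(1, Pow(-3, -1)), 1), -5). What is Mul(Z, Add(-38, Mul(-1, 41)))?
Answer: Rational(790, 3) ≈ 263.33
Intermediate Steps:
Z = Rational(-10, 3) (Z = Mul(Add(Mul(1, Rational(-1, 3)), 1), -5) = Mul(Add(Rational(-1, 3), 1), -5) = Mul(Rational(2, 3), -5) = Rational(-10, 3) ≈ -3.3333)
Mul(Z, Add(-38, Mul(-1, 41))) = Mul(Rational(-10, 3), Add(-38, Mul(-1, 41))) = Mul(Rational(-10, 3), Add(-38, -41)) = Mul(Rational(-10, 3), -79) = Rational(790, 3)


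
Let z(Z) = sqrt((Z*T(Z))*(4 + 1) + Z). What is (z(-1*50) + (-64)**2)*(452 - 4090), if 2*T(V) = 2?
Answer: -14901248 - 36380*I*sqrt(3) ≈ -1.4901e+7 - 63012.0*I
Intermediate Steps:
T(V) = 1 (T(V) = (1/2)*2 = 1)
z(Z) = sqrt(6)*sqrt(Z) (z(Z) = sqrt((Z*1)*(4 + 1) + Z) = sqrt(Z*5 + Z) = sqrt(5*Z + Z) = sqrt(6*Z) = sqrt(6)*sqrt(Z))
(z(-1*50) + (-64)**2)*(452 - 4090) = (sqrt(6)*sqrt(-1*50) + (-64)**2)*(452 - 4090) = (sqrt(6)*sqrt(-50) + 4096)*(-3638) = (sqrt(6)*(5*I*sqrt(2)) + 4096)*(-3638) = (10*I*sqrt(3) + 4096)*(-3638) = (4096 + 10*I*sqrt(3))*(-3638) = -14901248 - 36380*I*sqrt(3)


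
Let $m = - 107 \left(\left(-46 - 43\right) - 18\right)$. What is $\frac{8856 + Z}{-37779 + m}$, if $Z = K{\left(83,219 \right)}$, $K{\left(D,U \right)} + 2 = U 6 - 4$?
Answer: $- \frac{5082}{13165} \approx -0.38602$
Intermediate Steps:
$K{\left(D,U \right)} = -6 + 6 U$ ($K{\left(D,U \right)} = -2 + \left(U 6 - 4\right) = -2 + \left(6 U - 4\right) = -2 + \left(-4 + 6 U\right) = -6 + 6 U$)
$m = 11449$ ($m = - 107 \left(-89 - 18\right) = \left(-107\right) \left(-107\right) = 11449$)
$Z = 1308$ ($Z = -6 + 6 \cdot 219 = -6 + 1314 = 1308$)
$\frac{8856 + Z}{-37779 + m} = \frac{8856 + 1308}{-37779 + 11449} = \frac{10164}{-26330} = 10164 \left(- \frac{1}{26330}\right) = - \frac{5082}{13165}$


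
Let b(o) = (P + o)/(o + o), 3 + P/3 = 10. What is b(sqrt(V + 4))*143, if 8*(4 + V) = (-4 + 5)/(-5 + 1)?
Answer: 143/2 - 6006*I*sqrt(2) ≈ 71.5 - 8493.8*I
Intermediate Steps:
P = 21 (P = -9 + 3*10 = -9 + 30 = 21)
V = -129/32 (V = -4 + ((-4 + 5)/(-5 + 1))/8 = -4 + (1/(-4))/8 = -4 + (1*(-1/4))/8 = -4 + (1/8)*(-1/4) = -4 - 1/32 = -129/32 ≈ -4.0313)
b(o) = (21 + o)/(2*o) (b(o) = (21 + o)/(o + o) = (21 + o)/((2*o)) = (21 + o)*(1/(2*o)) = (21 + o)/(2*o))
b(sqrt(V + 4))*143 = ((21 + sqrt(-129/32 + 4))/(2*(sqrt(-129/32 + 4))))*143 = ((21 + sqrt(-1/32))/(2*(sqrt(-1/32))))*143 = ((21 + I*sqrt(2)/8)/(2*((I*sqrt(2)/8))))*143 = ((-4*I*sqrt(2))*(21 + I*sqrt(2)/8)/2)*143 = -2*I*sqrt(2)*(21 + I*sqrt(2)/8)*143 = -286*I*sqrt(2)*(21 + I*sqrt(2)/8)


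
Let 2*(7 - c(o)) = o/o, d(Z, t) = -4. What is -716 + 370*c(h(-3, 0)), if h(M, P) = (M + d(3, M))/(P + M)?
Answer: 1689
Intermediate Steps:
h(M, P) = (-4 + M)/(M + P) (h(M, P) = (M - 4)/(P + M) = (-4 + M)/(M + P))
c(o) = 13/2 (c(o) = 7 - o/(2*o) = 7 - ½*1 = 7 - ½ = 13/2)
-716 + 370*c(h(-3, 0)) = -716 + 370*(13/2) = -716 + 2405 = 1689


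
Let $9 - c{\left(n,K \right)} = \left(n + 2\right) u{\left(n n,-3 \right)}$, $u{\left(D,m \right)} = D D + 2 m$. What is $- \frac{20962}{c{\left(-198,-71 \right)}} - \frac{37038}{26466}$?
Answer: $- \frac{1859572560886819}{1328782465286859} \approx -1.3995$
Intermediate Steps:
$u{\left(D,m \right)} = D^{2} + 2 m$
$c{\left(n,K \right)} = 9 - \left(-6 + n^{4}\right) \left(2 + n\right)$ ($c{\left(n,K \right)} = 9 - \left(n + 2\right) \left(\left(n n\right)^{2} + 2 \left(-3\right)\right) = 9 - \left(2 + n\right) \left(\left(n^{2}\right)^{2} - 6\right) = 9 - \left(2 + n\right) \left(n^{4} - 6\right) = 9 - \left(2 + n\right) \left(-6 + n^{4}\right) = 9 - \left(-6 + n^{4}\right) \left(2 + n\right)$)
$- \frac{20962}{c{\left(-198,-71 \right)}} - \frac{37038}{26466} = - \frac{20962}{21 - 2 \left(-198\right)^{4} - - 198 \left(-6 + \left(-198\right)^{4}\right)} - \frac{37038}{26466} = - \frac{20962}{21 - 3073907232 - - 198 \left(-6 + 1536953616\right)} - \frac{6173}{4411} = - \frac{20962}{21 - 3073907232 - \left(-198\right) 1536953610} - \frac{6173}{4411} = - \frac{20962}{21 - 3073907232 + 304316814780} - \frac{6173}{4411} = - \frac{20962}{301242907569} - \frac{6173}{4411} = - \frac{1859572560886819}{1328782465286859}$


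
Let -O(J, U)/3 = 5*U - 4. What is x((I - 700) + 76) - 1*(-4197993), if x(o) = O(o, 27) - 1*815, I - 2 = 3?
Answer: 4196785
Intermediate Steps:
I = 5 (I = 2 + 3 = 5)
O(J, U) = 12 - 15*U (O(J, U) = -3*(5*U - 4) = -3*(-4 + 5*U) = 12 - 15*U)
x(o) = -1208 (x(o) = (12 - 15*27) - 1*815 = (12 - 405) - 815 = -393 - 815 = -1208)
x((I - 700) + 76) - 1*(-4197993) = -1208 - 1*(-4197993) = -1208 + 4197993 = 4196785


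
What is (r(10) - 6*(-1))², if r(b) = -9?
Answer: 9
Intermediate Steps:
(r(10) - 6*(-1))² = (-9 - 6*(-1))² = (-9 + 6)² = (-3)² = 9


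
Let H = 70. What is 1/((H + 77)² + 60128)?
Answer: 1/81737 ≈ 1.2234e-5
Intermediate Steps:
1/((H + 77)² + 60128) = 1/((70 + 77)² + 60128) = 1/(147² + 60128) = 1/(21609 + 60128) = 1/81737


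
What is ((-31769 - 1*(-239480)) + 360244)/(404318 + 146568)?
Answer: 567955/550886 ≈ 1.0310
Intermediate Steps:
((-31769 - 1*(-239480)) + 360244)/(404318 + 146568) = ((-31769 + 239480) + 360244)/550886 = (207711 + 360244)*(1/550886) = 567955*(1/550886) = 567955/550886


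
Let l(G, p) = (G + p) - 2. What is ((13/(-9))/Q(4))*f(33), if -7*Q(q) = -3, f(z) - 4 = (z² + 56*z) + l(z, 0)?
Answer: -270452/27 ≈ -10017.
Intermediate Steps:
l(G, p) = -2 + G + p
f(z) = 2 + z² + 57*z (f(z) = 4 + ((z² + 56*z) + (-2 + z + 0)) = 4 + ((z² + 56*z) + (-2 + z)) = 4 + (-2 + z² + 57*z) = 2 + z² + 57*z)
Q(q) = 3/7 (Q(q) = -⅐*(-3) = 3/7)
((13/(-9))/Q(4))*f(33) = ((13/(-9))/(3/7))*(2 + 33² + 57*33) = ((13*(-⅑))*(7/3))*(2 + 1089 + 1881) = -13/9*7/3*2972 = -91/27*2972 = -270452/27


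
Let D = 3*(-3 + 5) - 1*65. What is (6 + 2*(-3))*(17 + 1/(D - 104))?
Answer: 0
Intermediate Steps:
D = -59 (D = 3*2 - 65 = 6 - 65 = -59)
(6 + 2*(-3))*(17 + 1/(D - 104)) = (6 + 2*(-3))*(17 + 1/(-59 - 104)) = (6 - 6)*(17 + 1/(-163)) = 0*(17 - 1/163) = 0*(2770/163) = 0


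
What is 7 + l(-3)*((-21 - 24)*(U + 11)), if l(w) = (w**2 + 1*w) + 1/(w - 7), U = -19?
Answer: 2131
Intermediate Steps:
l(w) = w + w**2 + 1/(-7 + w) (l(w) = (w**2 + w) + 1/(-7 + w) = (w + w**2) + 1/(-7 + w) = w + w**2 + 1/(-7 + w))
7 + l(-3)*((-21 - 24)*(U + 11)) = 7 + ((1 + (-3)**3 - 7*(-3) - 6*(-3)**2)/(-7 - 3))*((-21 - 24)*(-19 + 11)) = 7 + ((1 - 27 + 21 - 6*9)/(-10))*(-45*(-8)) = 7 - (1 - 27 + 21 - 54)/10*360 = 7 - 1/10*(-59)*360 = 7 + (59/10)*360 = 7 + 2124 = 2131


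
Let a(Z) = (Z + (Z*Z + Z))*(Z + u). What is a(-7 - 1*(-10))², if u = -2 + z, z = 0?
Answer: 225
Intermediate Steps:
u = -2 (u = -2 + 0 = -2)
a(Z) = (-2 + Z)*(Z² + 2*Z) (a(Z) = (Z + (Z*Z + Z))*(Z - 2) = (Z + (Z² + Z))*(-2 + Z) = (Z + (Z + Z²))*(-2 + Z) = (Z² + 2*Z)*(-2 + Z) = (-2 + Z)*(Z² + 2*Z))
a(-7 - 1*(-10))² = ((-7 - 1*(-10))*(-4 + (-7 - 1*(-10))²))² = ((-7 + 10)*(-4 + (-7 + 10)²))² = (3*(-4 + 3²))² = (3*(-4 + 9))² = (3*5)² = 15² = 225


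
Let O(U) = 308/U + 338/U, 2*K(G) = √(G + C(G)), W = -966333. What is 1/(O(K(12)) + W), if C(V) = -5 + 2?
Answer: -3/2897707 ≈ -1.0353e-6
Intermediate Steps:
C(V) = -3
K(G) = √(-3 + G)/2 (K(G) = √(G - 3)/2 = √(-3 + G)/2)
O(U) = 646/U
1/(O(K(12)) + W) = 1/(646/((√(-3 + 12)/2)) - 966333) = 1/(646/((√9/2)) - 966333) = 1/(646/(((½)*3)) - 966333) = 1/(646/(3/2) - 966333) = 1/(646*(⅔) - 966333) = 1/(1292/3 - 966333) = 1/(-2897707/3) = -3/2897707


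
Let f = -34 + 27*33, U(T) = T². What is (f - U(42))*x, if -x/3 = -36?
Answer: -97956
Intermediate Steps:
x = 108 (x = -3*(-36) = 108)
f = 857 (f = -34 + 891 = 857)
(f - U(42))*x = (857 - 1*42²)*108 = (857 - 1*1764)*108 = (857 - 1764)*108 = -907*108 = -97956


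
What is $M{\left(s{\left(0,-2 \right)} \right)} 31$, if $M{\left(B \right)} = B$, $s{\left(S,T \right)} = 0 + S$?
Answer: $0$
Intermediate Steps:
$s{\left(S,T \right)} = S$
$M{\left(s{\left(0,-2 \right)} \right)} 31 = 0 \cdot 31 = 0$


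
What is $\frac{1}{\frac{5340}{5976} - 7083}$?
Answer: $- \frac{498}{3526889} \approx -0.0001412$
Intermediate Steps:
$\frac{1}{\frac{5340}{5976} - 7083} = \frac{1}{5340 \cdot \frac{1}{5976} - 7083} = \frac{1}{\frac{445}{498} - 7083} = \frac{1}{- \frac{3526889}{498}} = - \frac{498}{3526889}$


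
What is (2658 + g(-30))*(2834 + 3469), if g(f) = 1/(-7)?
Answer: 117267315/7 ≈ 1.6752e+7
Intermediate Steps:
g(f) = -⅐
(2658 + g(-30))*(2834 + 3469) = (2658 - ⅐)*(2834 + 3469) = (18605/7)*6303 = 117267315/7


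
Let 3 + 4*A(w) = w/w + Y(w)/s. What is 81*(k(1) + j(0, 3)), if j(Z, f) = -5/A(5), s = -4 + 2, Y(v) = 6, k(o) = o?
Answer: 405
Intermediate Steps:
s = -2
A(w) = -5/4 (A(w) = -¾ + (w/w + 6/(-2))/4 = -¾ + (1 + 6*(-½))/4 = -¾ + (1 - 3)/4 = -¾ + (¼)*(-2) = -¾ - ½ = -5/4)
j(Z, f) = 4 (j(Z, f) = -5/(-5/4) = -5*(-⅘) = 4)
81*(k(1) + j(0, 3)) = 81*(1 + 4) = 81*5 = 405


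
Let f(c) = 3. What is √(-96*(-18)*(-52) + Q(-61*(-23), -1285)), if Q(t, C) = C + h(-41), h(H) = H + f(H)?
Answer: 3*I*√10131 ≈ 301.96*I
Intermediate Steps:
h(H) = 3 + H (h(H) = H + 3 = 3 + H)
Q(t, C) = -38 + C (Q(t, C) = C + (3 - 41) = C - 38 = -38 + C)
√(-96*(-18)*(-52) + Q(-61*(-23), -1285)) = √(-96*(-18)*(-52) + (-38 - 1285)) = √(1728*(-52) - 1323) = √(-89856 - 1323) = √(-91179) = 3*I*√10131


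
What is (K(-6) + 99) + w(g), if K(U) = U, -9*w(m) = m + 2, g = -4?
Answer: 839/9 ≈ 93.222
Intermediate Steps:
w(m) = -2/9 - m/9 (w(m) = -(m + 2)/9 = -(2 + m)/9 = -2/9 - m/9)
(K(-6) + 99) + w(g) = (-6 + 99) + (-2/9 - 1/9*(-4)) = 93 + (-2/9 + 4/9) = 93 + 2/9 = 839/9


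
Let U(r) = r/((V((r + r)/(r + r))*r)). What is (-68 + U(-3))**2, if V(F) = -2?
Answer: 18769/4 ≈ 4692.3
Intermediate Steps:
U(r) = -1/2 (U(r) = r/((-2*r)) = r*(-1/(2*r)) = -1/2)
(-68 + U(-3))**2 = (-68 - 1/2)**2 = (-137/2)**2 = 18769/4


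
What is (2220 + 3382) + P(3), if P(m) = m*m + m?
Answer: 5614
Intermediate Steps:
P(m) = m + m**2 (P(m) = m**2 + m = m + m**2)
(2220 + 3382) + P(3) = (2220 + 3382) + 3*(1 + 3) = 5602 + 3*4 = 5602 + 12 = 5614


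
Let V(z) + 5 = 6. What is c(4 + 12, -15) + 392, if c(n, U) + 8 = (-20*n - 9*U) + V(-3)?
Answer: 200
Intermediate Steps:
V(z) = 1 (V(z) = -5 + 6 = 1)
c(n, U) = -7 - 20*n - 9*U (c(n, U) = -8 + ((-20*n - 9*U) + 1) = -8 + (1 - 20*n - 9*U) = -7 - 20*n - 9*U)
c(4 + 12, -15) + 392 = (-7 - 20*(4 + 12) - 9*(-15)) + 392 = (-7 - 20*16 + 135) + 392 = (-7 - 320 + 135) + 392 = -192 + 392 = 200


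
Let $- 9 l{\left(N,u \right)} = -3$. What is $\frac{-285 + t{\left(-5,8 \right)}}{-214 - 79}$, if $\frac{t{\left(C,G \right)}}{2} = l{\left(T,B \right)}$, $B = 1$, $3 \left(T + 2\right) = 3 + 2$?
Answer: $\frac{853}{879} \approx 0.97042$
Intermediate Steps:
$T = - \frac{1}{3}$ ($T = -2 + \frac{3 + 2}{3} = -2 + \frac{1}{3} \cdot 5 = -2 + \frac{5}{3} = - \frac{1}{3} \approx -0.33333$)
$l{\left(N,u \right)} = \frac{1}{3}$ ($l{\left(N,u \right)} = \left(- \frac{1}{9}\right) \left(-3\right) = \frac{1}{3}$)
$t{\left(C,G \right)} = \frac{2}{3}$ ($t{\left(C,G \right)} = 2 \cdot \frac{1}{3} = \frac{2}{3}$)
$\frac{-285 + t{\left(-5,8 \right)}}{-214 - 79} = \frac{-285 + \frac{2}{3}}{-214 - 79} = - \frac{853}{3 \left(-293\right)} = \left(- \frac{853}{3}\right) \left(- \frac{1}{293}\right) = \frac{853}{879}$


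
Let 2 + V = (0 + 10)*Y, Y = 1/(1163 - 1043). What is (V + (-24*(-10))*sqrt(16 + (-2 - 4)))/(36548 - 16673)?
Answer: -23/238500 + 16*sqrt(10)/1325 ≈ 0.038090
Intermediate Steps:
Y = 1/120 ≈ 0.0083333
V = -23/12 (V = -2 + (0 + 10)*(1/120) = -2 + 10*(1/120) = -2 + 1/12 = -23/12 ≈ -1.9167)
(V + (-24*(-10))*sqrt(16 + (-2 - 4)))/(36548 - 16673) = (-23/12 + (-24*(-10))*sqrt(16 + (-2 - 4)))/(36548 - 16673) = (-23/12 + 240*sqrt(16 - 6))/19875 = (-23/12 + 240*sqrt(10))*(1/19875) = -23/238500 + 16*sqrt(10)/1325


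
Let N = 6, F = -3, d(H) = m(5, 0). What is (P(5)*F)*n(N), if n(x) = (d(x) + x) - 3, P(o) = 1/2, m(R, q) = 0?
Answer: -9/2 ≈ -4.5000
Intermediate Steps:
d(H) = 0
P(o) = ½
n(x) = -3 + x (n(x) = (0 + x) - 3 = x - 3 = -3 + x)
(P(5)*F)*n(N) = ((½)*(-3))*(-3 + 6) = -3/2*3 = -9/2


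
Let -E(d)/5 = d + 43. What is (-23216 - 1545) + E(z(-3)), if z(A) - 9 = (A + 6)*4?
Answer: -25081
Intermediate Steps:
z(A) = 33 + 4*A (z(A) = 9 + (A + 6)*4 = 9 + (6 + A)*4 = 9 + (24 + 4*A) = 33 + 4*A)
E(d) = -215 - 5*d (E(d) = -5*(d + 43) = -5*(43 + d) = -215 - 5*d)
(-23216 - 1545) + E(z(-3)) = (-23216 - 1545) + (-215 - 5*(33 + 4*(-3))) = -24761 + (-215 - 5*(33 - 12)) = -24761 + (-215 - 5*21) = -24761 + (-215 - 105) = -24761 - 320 = -25081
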